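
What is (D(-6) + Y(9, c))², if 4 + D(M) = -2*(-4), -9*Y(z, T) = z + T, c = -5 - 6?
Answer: 1444/81 ≈ 17.827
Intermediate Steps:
c = -11
Y(z, T) = -T/9 - z/9 (Y(z, T) = -(z + T)/9 = -(T + z)/9 = -T/9 - z/9)
D(M) = 4 (D(M) = -4 - 2*(-4) = -4 + 8 = 4)
(D(-6) + Y(9, c))² = (4 + (-⅑*(-11) - ⅑*9))² = (4 + (11/9 - 1))² = (4 + 2/9)² = (38/9)² = 1444/81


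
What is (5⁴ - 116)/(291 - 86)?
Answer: 509/205 ≈ 2.4829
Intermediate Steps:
(5⁴ - 116)/(291 - 86) = (625 - 116)/205 = 509*(1/205) = 509/205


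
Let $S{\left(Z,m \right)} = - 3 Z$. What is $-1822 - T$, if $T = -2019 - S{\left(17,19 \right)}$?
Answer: $146$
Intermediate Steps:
$T = -1968$ ($T = -2019 - \left(-3\right) 17 = -2019 - -51 = -2019 + 51 = -1968$)
$-1822 - T = -1822 - -1968 = -1822 + 1968 = 146$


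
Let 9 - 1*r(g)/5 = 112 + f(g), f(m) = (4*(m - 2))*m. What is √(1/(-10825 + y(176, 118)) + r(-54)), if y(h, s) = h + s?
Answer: I*√6764465121726/10531 ≈ 246.97*I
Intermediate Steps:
f(m) = m*(-8 + 4*m) (f(m) = (4*(-2 + m))*m = (-8 + 4*m)*m = m*(-8 + 4*m))
r(g) = -515 - 20*g*(-2 + g) (r(g) = 45 - 5*(112 + 4*g*(-2 + g)) = 45 + (-560 - 20*g*(-2 + g)) = -515 - 20*g*(-2 + g))
√(1/(-10825 + y(176, 118)) + r(-54)) = √(1/(-10825 + (176 + 118)) + (-515 - 20*(-54)² + 40*(-54))) = √(1/(-10825 + 294) + (-515 - 20*2916 - 2160)) = √(1/(-10531) + (-515 - 58320 - 2160)) = √(-1/10531 - 60995) = √(-642338346/10531) = I*√6764465121726/10531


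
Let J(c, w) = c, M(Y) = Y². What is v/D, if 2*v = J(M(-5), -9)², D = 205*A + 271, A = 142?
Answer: 625/58762 ≈ 0.010636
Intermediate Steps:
D = 29381 (D = 205*142 + 271 = 29110 + 271 = 29381)
v = 625/2 (v = ((-5)²)²/2 = (½)*25² = (½)*625 = 625/2 ≈ 312.50)
v/D = (625/2)/29381 = (625/2)*(1/29381) = 625/58762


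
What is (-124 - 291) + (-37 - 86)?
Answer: -538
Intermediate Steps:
(-124 - 291) + (-37 - 86) = -415 - 123 = -538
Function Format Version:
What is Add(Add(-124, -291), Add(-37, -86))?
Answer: -538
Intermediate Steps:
Add(Add(-124, -291), Add(-37, -86)) = Add(-415, -123) = -538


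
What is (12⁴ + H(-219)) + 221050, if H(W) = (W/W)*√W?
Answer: 241786 + I*√219 ≈ 2.4179e+5 + 14.799*I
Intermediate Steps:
H(W) = √W (H(W) = 1*√W = √W)
(12⁴ + H(-219)) + 221050 = (12⁴ + √(-219)) + 221050 = (20736 + I*√219) + 221050 = 241786 + I*√219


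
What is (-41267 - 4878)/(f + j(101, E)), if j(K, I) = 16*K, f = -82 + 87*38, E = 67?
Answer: -839/88 ≈ -9.5341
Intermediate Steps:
f = 3224 (f = -82 + 3306 = 3224)
(-41267 - 4878)/(f + j(101, E)) = (-41267 - 4878)/(3224 + 16*101) = -46145/(3224 + 1616) = -46145/4840 = -46145*1/4840 = -839/88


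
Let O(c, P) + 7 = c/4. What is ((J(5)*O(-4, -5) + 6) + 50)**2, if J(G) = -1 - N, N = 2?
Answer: 6400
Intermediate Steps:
O(c, P) = -7 + c/4
J(G) = -3 (J(G) = -1 - 1*2 = -1 - 2 = -3)
((J(5)*O(-4, -5) + 6) + 50)**2 = ((-3*(-7 + (1/4)*(-4)) + 6) + 50)**2 = ((-3*(-7 - 1) + 6) + 50)**2 = ((-3*(-8) + 6) + 50)**2 = ((24 + 6) + 50)**2 = (30 + 50)**2 = 80**2 = 6400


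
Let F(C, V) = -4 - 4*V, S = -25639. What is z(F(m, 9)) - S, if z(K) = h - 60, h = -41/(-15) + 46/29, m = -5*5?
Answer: 11128744/435 ≈ 25583.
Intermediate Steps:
m = -25
h = 1879/435 (h = -41*(-1/15) + 46*(1/29) = 41/15 + 46/29 = 1879/435 ≈ 4.3195)
z(K) = -24221/435 (z(K) = 1879/435 - 60 = -24221/435)
z(F(m, 9)) - S = -24221/435 - 1*(-25639) = -24221/435 + 25639 = 11128744/435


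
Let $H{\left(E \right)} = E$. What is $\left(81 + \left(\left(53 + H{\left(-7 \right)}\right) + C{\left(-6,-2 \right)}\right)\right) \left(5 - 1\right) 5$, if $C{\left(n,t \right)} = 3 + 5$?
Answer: $2700$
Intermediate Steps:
$C{\left(n,t \right)} = 8$
$\left(81 + \left(\left(53 + H{\left(-7 \right)}\right) + C{\left(-6,-2 \right)}\right)\right) \left(5 - 1\right) 5 = \left(81 + \left(\left(53 - 7\right) + 8\right)\right) \left(5 - 1\right) 5 = \left(81 + \left(46 + 8\right)\right) 4 \cdot 5 = \left(81 + 54\right) 20 = 135 \cdot 20 = 2700$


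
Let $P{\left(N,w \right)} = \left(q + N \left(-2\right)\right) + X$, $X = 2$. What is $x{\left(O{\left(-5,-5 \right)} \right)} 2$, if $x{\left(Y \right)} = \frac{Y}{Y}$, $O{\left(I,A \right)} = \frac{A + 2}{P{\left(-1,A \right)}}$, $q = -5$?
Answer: $2$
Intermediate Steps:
$P{\left(N,w \right)} = -3 - 2 N$ ($P{\left(N,w \right)} = \left(-5 + N \left(-2\right)\right) + 2 = \left(-5 - 2 N\right) + 2 = -3 - 2 N$)
$O{\left(I,A \right)} = -2 - A$ ($O{\left(I,A \right)} = \frac{A + 2}{-3 - -2} = \frac{2 + A}{-3 + 2} = \frac{2 + A}{-1} = \left(2 + A\right) \left(-1\right) = -2 - A$)
$x{\left(Y \right)} = 1$
$x{\left(O{\left(-5,-5 \right)} \right)} 2 = 1 \cdot 2 = 2$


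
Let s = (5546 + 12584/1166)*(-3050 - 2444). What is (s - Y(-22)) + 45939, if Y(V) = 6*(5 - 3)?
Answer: -1615603809/53 ≈ -3.0483e+7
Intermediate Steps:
Y(V) = 12 (Y(V) = 6*2 = 12)
s = -1618037940/53 (s = (5546 + 12584*(1/1166))*(-5494) = (5546 + 572/53)*(-5494) = (294510/53)*(-5494) = -1618037940/53 ≈ -3.0529e+7)
(s - Y(-22)) + 45939 = (-1618037940/53 - 1*12) + 45939 = (-1618037940/53 - 12) + 45939 = -1618038576/53 + 45939 = -1615603809/53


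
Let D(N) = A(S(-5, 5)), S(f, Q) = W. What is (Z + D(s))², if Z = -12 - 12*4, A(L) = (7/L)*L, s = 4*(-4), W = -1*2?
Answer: 2809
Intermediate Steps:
W = -2
s = -16
S(f, Q) = -2
A(L) = 7
D(N) = 7
Z = -60 (Z = -12 - 48 = -60)
(Z + D(s))² = (-60 + 7)² = (-53)² = 2809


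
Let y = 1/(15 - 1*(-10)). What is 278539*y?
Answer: 278539/25 ≈ 11142.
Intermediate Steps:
y = 1/25 (y = 1/(15 + 10) = 1/25 ≈ 0.040000)
278539*y = 278539*(1/25) = 278539/25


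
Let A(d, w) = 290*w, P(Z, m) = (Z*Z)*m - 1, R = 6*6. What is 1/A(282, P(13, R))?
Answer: 1/1764070 ≈ 5.6687e-7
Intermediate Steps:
R = 36
P(Z, m) = -1 + m*Z**2 (P(Z, m) = Z**2*m - 1 = m*Z**2 - 1 = -1 + m*Z**2)
1/A(282, P(13, R)) = 1/(290*(-1 + 36*13**2)) = 1/(290*(-1 + 36*169)) = 1/(290*(-1 + 6084)) = 1/(290*6083) = 1/1764070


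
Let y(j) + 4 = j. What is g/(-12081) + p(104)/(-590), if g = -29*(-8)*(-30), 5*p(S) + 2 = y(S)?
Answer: 3224677/5939825 ≈ 0.54289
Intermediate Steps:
y(j) = -4 + j
p(S) = -6/5 + S/5 (p(S) = -⅖ + (-4 + S)/5 = -⅖ + (-⅘ + S/5) = -6/5 + S/5)
g = -6960 (g = 232*(-30) = -6960)
g/(-12081) + p(104)/(-590) = -6960/(-12081) + (-6/5 + (⅕)*104)/(-590) = -6960*(-1/12081) + (-6/5 + 104/5)*(-1/590) = 2320/4027 + (98/5)*(-1/590) = 2320/4027 - 49/1475 = 3224677/5939825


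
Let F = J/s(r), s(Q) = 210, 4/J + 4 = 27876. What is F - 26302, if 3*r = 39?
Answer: -38487190559/1463280 ≈ -26302.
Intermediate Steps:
r = 13 (r = (⅓)*39 = 13)
J = 1/6968 (J = 4/(-4 + 27876) = 4/27872 = 4*(1/27872) = 1/6968 ≈ 0.00014351)
F = 1/1463280 (F = (1/6968)/210 = (1/6968)*(1/210) = 1/1463280 ≈ 6.8340e-7)
F - 26302 = 1/1463280 - 26302 = -38487190559/1463280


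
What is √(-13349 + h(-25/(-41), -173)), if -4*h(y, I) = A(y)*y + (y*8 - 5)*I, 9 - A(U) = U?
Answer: 7*I*√1832709/82 ≈ 115.57*I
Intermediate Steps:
A(U) = 9 - U
h(y, I) = -I*(-5 + 8*y)/4 - y*(9 - y)/4 (h(y, I) = -((9 - y)*y + (y*8 - 5)*I)/4 = -(y*(9 - y) + (8*y - 5)*I)/4 = -(y*(9 - y) + (-5 + 8*y)*I)/4 = -(y*(9 - y) + I*(-5 + 8*y))/4 = -(I*(-5 + 8*y) + y*(9 - y))/4 = -I*(-5 + 8*y)/4 - y*(9 - y)/4)
√(-13349 + h(-25/(-41), -173)) = √(-13349 + ((5/4)*(-173) - 2*(-173)*(-25/(-41)) + (-25/(-41))*(-9 - 25/(-41))/4)) = √(-13349 + (-865/4 - 2*(-173)*(-25*(-1/41)) + (-25*(-1/41))*(-9 - 25*(-1/41))/4)) = √(-13349 + (-865/4 - 2*(-173)*25/41 + (¼)*(25/41)*(-9 + 25/41))) = √(-13349 + (-865/4 + 8650/41 + (¼)*(25/41)*(-344/41))) = √(-13349 + (-865/4 + 8650/41 - 2150/1681)) = √(-13349 - 44065/6724) = √(-89802741/6724) = 7*I*√1832709/82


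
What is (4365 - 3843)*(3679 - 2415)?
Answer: 659808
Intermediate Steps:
(4365 - 3843)*(3679 - 2415) = 522*1264 = 659808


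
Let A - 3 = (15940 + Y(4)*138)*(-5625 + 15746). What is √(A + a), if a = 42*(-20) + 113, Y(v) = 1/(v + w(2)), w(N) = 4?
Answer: √646010413/2 ≈ 12708.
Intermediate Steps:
Y(v) = 1/(4 + v) (Y(v) = 1/(v + 4) = 1/(4 + v))
a = -727 (a = -840 + 113 = -727)
A = 646013321/4 (A = 3 + (15940 + 138/(4 + 4))*(-5625 + 15746) = 3 + (15940 + 138/8)*10121 = 3 + (15940 + (⅛)*138)*10121 = 3 + (15940 + 69/4)*10121 = 3 + (63829/4)*10121 = 3 + 646013309/4 = 646013321/4 ≈ 1.6150e+8)
√(A + a) = √(646013321/4 - 727) = √(646010413/4) = √646010413/2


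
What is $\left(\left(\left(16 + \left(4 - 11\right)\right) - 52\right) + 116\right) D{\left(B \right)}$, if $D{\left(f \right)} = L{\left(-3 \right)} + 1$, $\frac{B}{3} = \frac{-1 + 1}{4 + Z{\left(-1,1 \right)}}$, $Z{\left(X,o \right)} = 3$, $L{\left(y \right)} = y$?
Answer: $-146$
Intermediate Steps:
$B = 0$ ($B = 3 \frac{-1 + 1}{4 + 3} = 3 \cdot \frac{0}{7} = 3 \cdot 0 \cdot \frac{1}{7} = 3 \cdot 0 = 0$)
$D{\left(f \right)} = -2$ ($D{\left(f \right)} = -3 + 1 = -2$)
$\left(\left(\left(16 + \left(4 - 11\right)\right) - 52\right) + 116\right) D{\left(B \right)} = \left(\left(\left(16 + \left(4 - 11\right)\right) - 52\right) + 116\right) \left(-2\right) = \left(\left(\left(16 - 7\right) - 52\right) + 116\right) \left(-2\right) = \left(\left(9 - 52\right) + 116\right) \left(-2\right) = \left(-43 + 116\right) \left(-2\right) = 73 \left(-2\right) = -146$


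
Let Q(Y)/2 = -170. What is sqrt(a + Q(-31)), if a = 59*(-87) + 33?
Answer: 8*I*sqrt(85) ≈ 73.756*I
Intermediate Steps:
Q(Y) = -340 (Q(Y) = 2*(-170) = -340)
a = -5100 (a = -5133 + 33 = -5100)
sqrt(a + Q(-31)) = sqrt(-5100 - 340) = sqrt(-5440) = 8*I*sqrt(85)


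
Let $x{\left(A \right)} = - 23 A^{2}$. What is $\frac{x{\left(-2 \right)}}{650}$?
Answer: $- \frac{46}{325} \approx -0.14154$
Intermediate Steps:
$\frac{x{\left(-2 \right)}}{650} = \frac{\left(-23\right) \left(-2\right)^{2}}{650} = \left(-23\right) 4 \cdot \frac{1}{650} = \left(-92\right) \frac{1}{650} = - \frac{46}{325}$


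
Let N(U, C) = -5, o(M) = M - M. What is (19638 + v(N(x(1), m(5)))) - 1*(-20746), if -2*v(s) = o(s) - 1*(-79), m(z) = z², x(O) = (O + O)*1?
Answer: 80689/2 ≈ 40345.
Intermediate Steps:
o(M) = 0
x(O) = 2*O (x(O) = (2*O)*1 = 2*O)
v(s) = -79/2 (v(s) = -(0 - 1*(-79))/2 = -(0 + 79)/2 = -½*79 = -79/2)
(19638 + v(N(x(1), m(5)))) - 1*(-20746) = (19638 - 79/2) - 1*(-20746) = 39197/2 + 20746 = 80689/2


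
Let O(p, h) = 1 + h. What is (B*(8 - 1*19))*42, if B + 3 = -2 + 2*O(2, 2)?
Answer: -462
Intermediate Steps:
B = 1 (B = -3 + (-2 + 2*(1 + 2)) = -3 + (-2 + 2*3) = -3 + (-2 + 6) = -3 + 4 = 1)
(B*(8 - 1*19))*42 = (1*(8 - 1*19))*42 = (1*(8 - 19))*42 = (1*(-11))*42 = -11*42 = -462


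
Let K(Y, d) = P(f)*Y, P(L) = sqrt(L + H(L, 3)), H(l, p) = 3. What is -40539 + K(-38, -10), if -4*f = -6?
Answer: -40539 - 57*sqrt(2) ≈ -40620.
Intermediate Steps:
f = 3/2 (f = -1/4*(-6) = 3/2 ≈ 1.5000)
P(L) = sqrt(3 + L) (P(L) = sqrt(L + 3) = sqrt(3 + L))
K(Y, d) = 3*Y*sqrt(2)/2 (K(Y, d) = sqrt(3 + 3/2)*Y = sqrt(9/2)*Y = (3*sqrt(2)/2)*Y = 3*Y*sqrt(2)/2)
-40539 + K(-38, -10) = -40539 + (3/2)*(-38)*sqrt(2) = -40539 - 57*sqrt(2)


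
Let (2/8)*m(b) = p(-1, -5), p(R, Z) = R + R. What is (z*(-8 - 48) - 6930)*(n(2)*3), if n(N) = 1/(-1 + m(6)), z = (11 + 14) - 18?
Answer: 7322/3 ≈ 2440.7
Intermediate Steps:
p(R, Z) = 2*R
m(b) = -8 (m(b) = 4*(2*(-1)) = 4*(-2) = -8)
z = 7 (z = 25 - 18 = 7)
n(N) = -⅑ (n(N) = 1/(-1 - 8) = 1/(-9) = -⅑)
(z*(-8 - 48) - 6930)*(n(2)*3) = (7*(-8 - 48) - 6930)*(-⅑*3) = (7*(-56) - 6930)*(-⅓) = (-392 - 6930)*(-⅓) = -7322*(-⅓) = 7322/3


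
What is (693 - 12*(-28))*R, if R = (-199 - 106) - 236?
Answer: -556689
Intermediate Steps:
R = -541 (R = -305 - 236 = -541)
(693 - 12*(-28))*R = (693 - 12*(-28))*(-541) = (693 + 336)*(-541) = 1029*(-541) = -556689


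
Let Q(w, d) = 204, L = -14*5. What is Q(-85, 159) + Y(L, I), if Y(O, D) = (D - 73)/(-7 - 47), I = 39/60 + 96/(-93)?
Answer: 6875417/33480 ≈ 205.36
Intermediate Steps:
L = -70
I = -237/620 (I = 39*(1/60) + 96*(-1/93) = 13/20 - 32/31 = -237/620 ≈ -0.38226)
Y(O, D) = 73/54 - D/54 (Y(O, D) = (-73 + D)/(-54) = (-73 + D)*(-1/54) = 73/54 - D/54)
Q(-85, 159) + Y(L, I) = 204 + (73/54 - 1/54*(-237/620)) = 204 + (73/54 + 79/11160) = 204 + 45497/33480 = 6875417/33480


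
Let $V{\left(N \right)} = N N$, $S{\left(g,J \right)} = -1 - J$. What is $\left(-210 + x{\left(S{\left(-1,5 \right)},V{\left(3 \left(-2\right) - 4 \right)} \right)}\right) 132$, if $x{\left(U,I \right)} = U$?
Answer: $-28512$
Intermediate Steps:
$V{\left(N \right)} = N^{2}$
$\left(-210 + x{\left(S{\left(-1,5 \right)},V{\left(3 \left(-2\right) - 4 \right)} \right)}\right) 132 = \left(-210 - 6\right) 132 = \left(-216\right) 132 = -28512$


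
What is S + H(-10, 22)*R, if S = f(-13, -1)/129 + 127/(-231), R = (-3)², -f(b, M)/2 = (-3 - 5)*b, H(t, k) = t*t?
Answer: 2972741/3311 ≈ 897.84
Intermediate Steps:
H(t, k) = t²
f(b, M) = 16*b (f(b, M) = -2*(-3 - 5)*b = -(-16)*b = 16*b)
R = 9
S = -7159/3311 (S = (16*(-13))/129 + 127/(-231) = -208*1/129 + 127*(-1/231) = -208/129 - 127/231 = -7159/3311 ≈ -2.1622)
S + H(-10, 22)*R = -7159/3311 + (-10)²*9 = -7159/3311 + 100*9 = -7159/3311 + 900 = 2972741/3311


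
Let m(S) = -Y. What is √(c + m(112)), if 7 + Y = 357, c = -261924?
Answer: I*√262274 ≈ 512.13*I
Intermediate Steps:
Y = 350 (Y = -7 + 357 = 350)
m(S) = -350 (m(S) = -1*350 = -350)
√(c + m(112)) = √(-261924 - 350) = √(-262274) = I*√262274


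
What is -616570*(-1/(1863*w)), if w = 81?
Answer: 616570/150903 ≈ 4.0859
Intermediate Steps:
-616570*(-1/(1863*w)) = -616570/(-69*27*81) = -616570/((-1863*81)) = -616570/(-150903) = -616570*(-1/150903) = 616570/150903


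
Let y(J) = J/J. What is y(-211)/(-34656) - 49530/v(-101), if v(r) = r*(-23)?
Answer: -1716514003/80505888 ≈ -21.322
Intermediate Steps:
y(J) = 1
v(r) = -23*r
y(-211)/(-34656) - 49530/v(-101) = 1/(-34656) - 49530/((-23*(-101))) = 1*(-1/34656) - 49530/2323 = -1/34656 - 49530*1/2323 = -1/34656 - 49530/2323 = -1716514003/80505888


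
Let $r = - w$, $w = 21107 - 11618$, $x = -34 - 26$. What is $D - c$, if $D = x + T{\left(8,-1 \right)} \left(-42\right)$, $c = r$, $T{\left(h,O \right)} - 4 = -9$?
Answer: $9639$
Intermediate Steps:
$T{\left(h,O \right)} = -5$ ($T{\left(h,O \right)} = 4 - 9 = -5$)
$x = -60$
$w = 9489$ ($w = 21107 - 11618 = 9489$)
$r = -9489$ ($r = \left(-1\right) 9489 = -9489$)
$c = -9489$
$D = 150$ ($D = -60 - -210 = -60 + 210 = 150$)
$D - c = 150 - -9489 = 150 + 9489 = 9639$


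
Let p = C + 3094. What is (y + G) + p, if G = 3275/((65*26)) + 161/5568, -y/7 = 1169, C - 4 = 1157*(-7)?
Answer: -12404187799/940992 ≈ -13182.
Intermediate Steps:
C = -8095 (C = 4 + 1157*(-7) = 4 - 8099 = -8095)
y = -8183 (y = -7*1169 = -8183)
p = -5001 (p = -8095 + 3094 = -5001)
G = 1850729/940992 (G = 3275/1690 + 161*(1/5568) = 3275*(1/1690) + 161/5568 = 655/338 + 161/5568 = 1850729/940992 ≈ 1.9668)
(y + G) + p = (-8183 + 1850729/940992) - 5001 = -7698286807/940992 - 5001 = -12404187799/940992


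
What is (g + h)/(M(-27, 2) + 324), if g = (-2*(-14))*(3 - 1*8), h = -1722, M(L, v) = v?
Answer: -931/163 ≈ -5.7117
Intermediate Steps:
g = -140 (g = 28*(3 - 8) = 28*(-5) = -140)
(g + h)/(M(-27, 2) + 324) = (-140 - 1722)/(2 + 324) = -1862/326 = -1862*1/326 = -931/163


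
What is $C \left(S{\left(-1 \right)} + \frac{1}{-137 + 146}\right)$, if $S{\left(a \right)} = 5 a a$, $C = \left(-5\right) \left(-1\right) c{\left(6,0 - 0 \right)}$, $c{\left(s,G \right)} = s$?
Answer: $\frac{460}{3} \approx 153.33$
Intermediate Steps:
$C = 30$ ($C = \left(-5\right) \left(-1\right) 6 = 5 \cdot 6 = 30$)
$S{\left(a \right)} = 5 a^{2}$
$C \left(S{\left(-1 \right)} + \frac{1}{-137 + 146}\right) = 30 \left(5 \left(-1\right)^{2} + \frac{1}{-137 + 146}\right) = 30 \left(5 \cdot 1 + \frac{1}{9}\right) = 30 \left(5 + \frac{1}{9}\right) = 30 \cdot \frac{46}{9} = \frac{460}{3}$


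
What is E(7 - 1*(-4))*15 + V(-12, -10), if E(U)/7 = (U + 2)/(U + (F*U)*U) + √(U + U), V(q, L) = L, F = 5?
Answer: -685/88 + 105*√22 ≈ 484.71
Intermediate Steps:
E(U) = 7*√2*√U + 7*(2 + U)/(U + 5*U²) (E(U) = 7*((U + 2)/(U + (5*U)*U) + √(U + U)) = 7*((2 + U)/(U + 5*U²) + √(2*U)) = 7*((2 + U)/(U + 5*U²) + √2*√U) = 7*(√2*√U + (2 + U)/(U + 5*U²)) = 7*√2*√U + 7*(2 + U)/(U + 5*U²))
E(7 - 1*(-4))*15 + V(-12, -10) = (7*(2 + (7 - 1*(-4)) + √2*(7 - 1*(-4))^(3/2) + 5*√2*(7 - 1*(-4))^(5/2))/((7 - 1*(-4))*(1 + 5*(7 - 1*(-4)))))*15 - 10 = (7*(2 + (7 + 4) + √2*(7 + 4)^(3/2) + 5*√2*(7 + 4)^(5/2))/((7 + 4)*(1 + 5*(7 + 4))))*15 - 10 = (7*(2 + 11 + √2*11^(3/2) + 5*√2*11^(5/2))/(11*(1 + 5*11)))*15 - 10 = (7*(1/11)*(2 + 11 + √2*(11*√11) + 5*√2*(121*√11))/(1 + 55))*15 - 10 = (7*(1/11)*(2 + 11 + 11*√22 + 605*√22)/56)*15 - 10 = (7*(1/11)*(1/56)*(13 + 616*√22))*15 - 10 = (13/88 + 7*√22)*15 - 10 = (195/88 + 105*√22) - 10 = -685/88 + 105*√22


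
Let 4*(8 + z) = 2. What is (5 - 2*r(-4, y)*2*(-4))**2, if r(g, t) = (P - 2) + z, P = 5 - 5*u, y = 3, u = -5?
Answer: 110889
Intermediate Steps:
z = -15/2 (z = -8 + (1/4)*2 = -8 + 1/2 = -15/2 ≈ -7.5000)
P = 30 (P = 5 - 5*(-5) = 5 + 25 = 30)
r(g, t) = 41/2 (r(g, t) = (30 - 2) - 15/2 = 28 - 15/2 = 41/2)
(5 - 2*r(-4, y)*2*(-4))**2 = (5 - 41*2*(-4))**2 = (5 - 2*41*(-4))**2 = (5 - 82*(-4))**2 = (5 + 328)**2 = 333**2 = 110889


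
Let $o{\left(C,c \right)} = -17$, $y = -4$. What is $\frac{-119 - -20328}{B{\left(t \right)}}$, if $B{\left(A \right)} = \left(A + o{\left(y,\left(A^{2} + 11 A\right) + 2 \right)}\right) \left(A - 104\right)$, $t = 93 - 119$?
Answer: $\frac{20209}{5590} \approx 3.6152$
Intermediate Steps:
$t = -26$ ($t = 93 - 119 = -26$)
$B{\left(A \right)} = \left(-104 + A\right) \left(-17 + A\right)$ ($B{\left(A \right)} = \left(A - 17\right) \left(A - 104\right) = \left(-17 + A\right) \left(-104 + A\right) = \left(-104 + A\right) \left(-17 + A\right)$)
$\frac{-119 - -20328}{B{\left(t \right)}} = \frac{-119 - -20328}{1768 + \left(-26\right)^{2} - -3146} = \frac{-119 + 20328}{1768 + 676 + 3146} = \frac{20209}{5590}$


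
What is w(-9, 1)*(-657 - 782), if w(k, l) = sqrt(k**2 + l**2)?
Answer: -1439*sqrt(82) ≈ -13031.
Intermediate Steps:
w(-9, 1)*(-657 - 782) = sqrt((-9)**2 + 1**2)*(-657 - 782) = sqrt(81 + 1)*(-1439) = sqrt(82)*(-1439) = -1439*sqrt(82)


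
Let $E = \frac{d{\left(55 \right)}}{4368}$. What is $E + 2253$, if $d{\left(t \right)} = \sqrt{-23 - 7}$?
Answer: $2253 + \frac{i \sqrt{30}}{4368} \approx 2253.0 + 0.0012539 i$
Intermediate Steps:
$d{\left(t \right)} = i \sqrt{30}$ ($d{\left(t \right)} = \sqrt{-30} = i \sqrt{30}$)
$E = \frac{i \sqrt{30}}{4368} \approx 0.0012539 i$
$E + 2253 = \frac{i \sqrt{30}}{4368} + 2253 = 2253 + \frac{i \sqrt{30}}{4368}$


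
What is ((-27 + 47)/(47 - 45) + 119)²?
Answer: 16641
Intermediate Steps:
((-27 + 47)/(47 - 45) + 119)² = (20/2 + 119)² = (20*(½) + 119)² = (10 + 119)² = 129² = 16641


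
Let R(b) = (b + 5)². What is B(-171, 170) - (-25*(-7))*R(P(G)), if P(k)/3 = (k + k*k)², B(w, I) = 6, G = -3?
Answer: -2234569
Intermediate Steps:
P(k) = 3*(k + k²)² (P(k) = 3*(k + k*k)² = 3*(k + k²)²)
R(b) = (5 + b)²
B(-171, 170) - (-25*(-7))*R(P(G)) = 6 - (-25*(-7))*(5 + 3*(-3)²*(1 - 3)²)² = 6 - 175*(5 + 3*9*(-2)²)² = 6 - 175*(5 + 3*9*4)² = 6 - 175*(5 + 108)² = 6 - 175*113² = 6 - 175*12769 = 6 - 1*2234575 = 6 - 2234575 = -2234569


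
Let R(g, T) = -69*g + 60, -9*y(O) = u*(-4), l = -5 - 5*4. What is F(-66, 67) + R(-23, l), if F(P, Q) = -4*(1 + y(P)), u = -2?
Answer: 14819/9 ≈ 1646.6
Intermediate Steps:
l = -25 (l = -5 - 20 = -25)
y(O) = -8/9 (y(O) = -(-2)*(-4)/9 = -⅑*8 = -8/9)
F(P, Q) = -4/9 (F(P, Q) = -4*(1 - 8/9) = -4*⅑ = -4/9)
R(g, T) = 60 - 69*g
F(-66, 67) + R(-23, l) = -4/9 + (60 - 69*(-23)) = -4/9 + (60 + 1587) = -4/9 + 1647 = 14819/9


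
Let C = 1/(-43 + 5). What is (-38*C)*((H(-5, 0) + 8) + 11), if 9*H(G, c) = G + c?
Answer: 166/9 ≈ 18.444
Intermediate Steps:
H(G, c) = G/9 + c/9 (H(G, c) = (G + c)/9 = G/9 + c/9)
C = -1/38 (C = 1/(-38) = -1/38 ≈ -0.026316)
(-38*C)*((H(-5, 0) + 8) + 11) = (-38*(-1/38))*((((1/9)*(-5) + (1/9)*0) + 8) + 11) = 1*(((-5/9 + 0) + 8) + 11) = 1*((-5/9 + 8) + 11) = 1*(67/9 + 11) = 1*(166/9) = 166/9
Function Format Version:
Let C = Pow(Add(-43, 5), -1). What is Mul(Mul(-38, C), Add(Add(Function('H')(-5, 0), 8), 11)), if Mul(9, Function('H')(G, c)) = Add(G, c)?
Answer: Rational(166, 9) ≈ 18.444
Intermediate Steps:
Function('H')(G, c) = Add(Mul(Rational(1, 9), G), Mul(Rational(1, 9), c)) (Function('H')(G, c) = Mul(Rational(1, 9), Add(G, c)) = Add(Mul(Rational(1, 9), G), Mul(Rational(1, 9), c)))
C = Rational(-1, 38) (C = Pow(-38, -1) = Rational(-1, 38) ≈ -0.026316)
Mul(Mul(-38, C), Add(Add(Function('H')(-5, 0), 8), 11)) = Mul(Mul(-38, Rational(-1, 38)), Add(Add(Add(Mul(Rational(1, 9), -5), Mul(Rational(1, 9), 0)), 8), 11)) = Mul(1, Add(Add(Add(Rational(-5, 9), 0), 8), 11)) = Mul(1, Add(Add(Rational(-5, 9), 8), 11)) = Mul(1, Add(Rational(67, 9), 11)) = Mul(1, Rational(166, 9)) = Rational(166, 9)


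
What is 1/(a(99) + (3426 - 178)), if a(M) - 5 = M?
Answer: 1/3352 ≈ 0.00029833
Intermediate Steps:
a(M) = 5 + M
1/(a(99) + (3426 - 178)) = 1/((5 + 99) + (3426 - 178)) = 1/(104 + 3248) = 1/3352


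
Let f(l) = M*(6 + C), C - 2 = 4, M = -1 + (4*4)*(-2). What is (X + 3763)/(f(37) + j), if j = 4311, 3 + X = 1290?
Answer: 1010/783 ≈ 1.2899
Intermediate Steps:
X = 1287 (X = -3 + 1290 = 1287)
M = -33 (M = -1 + 16*(-2) = -1 - 32 = -33)
C = 6 (C = 2 + 4 = 6)
f(l) = -396 (f(l) = -33*(6 + 6) = -33*12 = -396)
(X + 3763)/(f(37) + j) = (1287 + 3763)/(-396 + 4311) = 5050/3915 = 5050*(1/3915) = 1010/783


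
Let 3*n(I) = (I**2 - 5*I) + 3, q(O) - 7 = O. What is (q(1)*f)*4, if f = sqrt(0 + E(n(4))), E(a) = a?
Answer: 32*I*sqrt(3)/3 ≈ 18.475*I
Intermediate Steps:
q(O) = 7 + O
n(I) = 1 - 5*I/3 + I**2/3 (n(I) = ((I**2 - 5*I) + 3)/3 = (3 + I**2 - 5*I)/3 = 1 - 5*I/3 + I**2/3)
f = I*sqrt(3)/3 (f = sqrt(0 + (1 - 5/3*4 + (1/3)*4**2)) = sqrt(0 + (1 - 20/3 + (1/3)*16)) = sqrt(0 + (1 - 20/3 + 16/3)) = sqrt(0 - 1/3) = sqrt(-1/3) = I*sqrt(3)/3 ≈ 0.57735*I)
(q(1)*f)*4 = ((7 + 1)*(I*sqrt(3)/3))*4 = (8*(I*sqrt(3)/3))*4 = (8*I*sqrt(3)/3)*4 = 32*I*sqrt(3)/3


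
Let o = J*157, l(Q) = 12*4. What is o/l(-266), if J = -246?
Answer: -6437/8 ≈ -804.63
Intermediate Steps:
l(Q) = 48
o = -38622 (o = -246*157 = -38622)
o/l(-266) = -38622/48 = -38622*1/48 = -6437/8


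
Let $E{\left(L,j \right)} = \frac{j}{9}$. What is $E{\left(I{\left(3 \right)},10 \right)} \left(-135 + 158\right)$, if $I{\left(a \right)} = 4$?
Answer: $\frac{230}{9} \approx 25.556$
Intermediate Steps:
$E{\left(L,j \right)} = \frac{j}{9}$ ($E{\left(L,j \right)} = j \frac{1}{9} = \frac{j}{9}$)
$E{\left(I{\left(3 \right)},10 \right)} \left(-135 + 158\right) = \frac{1}{9} \cdot 10 \left(-135 + 158\right) = \frac{10}{9} \cdot 23 = \frac{230}{9}$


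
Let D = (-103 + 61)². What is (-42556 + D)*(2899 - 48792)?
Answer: 1872067256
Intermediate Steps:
D = 1764 (D = (-42)² = 1764)
(-42556 + D)*(2899 - 48792) = (-42556 + 1764)*(2899 - 48792) = -40792*(-45893) = 1872067256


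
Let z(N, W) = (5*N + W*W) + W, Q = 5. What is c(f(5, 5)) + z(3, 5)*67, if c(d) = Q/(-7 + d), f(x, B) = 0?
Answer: 21100/7 ≈ 3014.3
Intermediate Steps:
z(N, W) = W + W² + 5*N (z(N, W) = (5*N + W²) + W = (W² + 5*N) + W = W + W² + 5*N)
c(d) = 5/(-7 + d)
c(f(5, 5)) + z(3, 5)*67 = 5/(-7 + 0) + (5 + 5² + 5*3)*67 = 5/(-7) + (5 + 25 + 15)*67 = 5*(-⅐) + 45*67 = -5/7 + 3015 = 21100/7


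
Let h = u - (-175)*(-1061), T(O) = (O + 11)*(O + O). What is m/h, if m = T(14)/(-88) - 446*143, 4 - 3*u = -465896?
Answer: 1403291/668250 ≈ 2.0999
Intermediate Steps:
u = 155300 (u = 4/3 - ⅓*(-465896) = 4/3 + 465896/3 = 155300)
T(O) = 2*O*(11 + O) (T(O) = (11 + O)*(2*O) = 2*O*(11 + O))
h = -30375 (h = 155300 - (-175)*(-1061) = 155300 - 1*185675 = 155300 - 185675 = -30375)
m = -1403291/22 (m = (2*14*(11 + 14))/(-88) - 446*143 = (2*14*25)*(-1/88) - 63778 = 700*(-1/88) - 63778 = -175/22 - 63778 = -1403291/22 ≈ -63786.)
m/h = -1403291/22/(-30375) = -1403291/22*(-1/30375) = 1403291/668250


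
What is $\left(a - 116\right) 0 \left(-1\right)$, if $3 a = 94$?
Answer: $0$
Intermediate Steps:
$a = \frac{94}{3}$ ($a = \frac{1}{3} \cdot 94 = \frac{94}{3} \approx 31.333$)
$\left(a - 116\right) 0 \left(-1\right) = \left(\frac{94}{3} - 116\right) 0 \left(-1\right) = \left(- \frac{254}{3}\right) 0 = 0$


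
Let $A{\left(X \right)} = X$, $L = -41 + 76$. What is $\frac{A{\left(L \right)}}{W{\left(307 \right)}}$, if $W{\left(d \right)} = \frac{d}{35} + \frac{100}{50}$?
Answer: $\frac{1225}{377} \approx 3.2493$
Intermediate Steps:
$L = 35$
$W{\left(d \right)} = 2 + \frac{d}{35}$ ($W{\left(d \right)} = d \frac{1}{35} + 100 \cdot \frac{1}{50} = \frac{d}{35} + 2 = 2 + \frac{d}{35}$)
$\frac{A{\left(L \right)}}{W{\left(307 \right)}} = \frac{35}{2 + \frac{1}{35} \cdot 307} = \frac{35}{2 + \frac{307}{35}} = \frac{35}{\frac{377}{35}} = 35 \cdot \frac{35}{377} = \frac{1225}{377}$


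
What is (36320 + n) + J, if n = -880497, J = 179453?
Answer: -664724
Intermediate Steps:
(36320 + n) + J = (36320 - 880497) + 179453 = -844177 + 179453 = -664724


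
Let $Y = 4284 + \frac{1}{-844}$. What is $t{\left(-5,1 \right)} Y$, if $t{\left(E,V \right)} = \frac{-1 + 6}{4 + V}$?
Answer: $\frac{3615695}{844} \approx 4284.0$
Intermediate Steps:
$t{\left(E,V \right)} = \frac{5}{4 + V}$
$Y = \frac{3615695}{844}$ ($Y = 4284 - \frac{1}{844} = \frac{3615695}{844} \approx 4284.0$)
$t{\left(-5,1 \right)} Y = \frac{5}{4 + 1} \cdot \frac{3615695}{844} = \frac{5}{5} \cdot \frac{3615695}{844} = 5 \cdot \frac{1}{5} \cdot \frac{3615695}{844} = 1 \cdot \frac{3615695}{844} = \frac{3615695}{844}$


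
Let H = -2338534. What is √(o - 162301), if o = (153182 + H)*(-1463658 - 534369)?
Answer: √4366392138203 ≈ 2.0896e+6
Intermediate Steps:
o = 4366392300504 (o = (153182 - 2338534)*(-1463658 - 534369) = -2185352*(-1998027) = 4366392300504)
√(o - 162301) = √(4366392300504 - 162301) = √4366392138203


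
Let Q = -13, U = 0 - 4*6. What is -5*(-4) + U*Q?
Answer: 332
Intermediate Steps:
U = -24 (U = 0 - 24 = -24)
-5*(-4) + U*Q = -5*(-4) - 24*(-13) = 20 + 312 = 332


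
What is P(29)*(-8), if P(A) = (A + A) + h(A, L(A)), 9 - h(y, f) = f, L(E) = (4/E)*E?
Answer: -504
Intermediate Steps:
L(E) = 4
h(y, f) = 9 - f
P(A) = 5 + 2*A (P(A) = (A + A) + (9 - 1*4) = 2*A + (9 - 4) = 2*A + 5 = 5 + 2*A)
P(29)*(-8) = (5 + 2*29)*(-8) = (5 + 58)*(-8) = 63*(-8) = -504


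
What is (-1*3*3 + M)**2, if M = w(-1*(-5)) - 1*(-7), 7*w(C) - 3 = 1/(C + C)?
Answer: 11881/4900 ≈ 2.4247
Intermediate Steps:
w(C) = 3/7 + 1/(14*C) (w(C) = 3/7 + 1/(7*(C + C)) = 3/7 + 1/(7*((2*C))) = 3/7 + (1/(2*C))/7 = 3/7 + 1/(14*C))
M = 521/70 (M = (1 + 6*(-1*(-5)))/(14*((-1*(-5)))) - 1*(-7) = (1/14)*(1 + 6*5)/5 + 7 = (1/14)*(1/5)*(1 + 30) + 7 = (1/14)*(1/5)*31 + 7 = 31/70 + 7 = 521/70 ≈ 7.4429)
(-1*3*3 + M)**2 = (-1*3*3 + 521/70)**2 = (-3*3 + 521/70)**2 = (-9 + 521/70)**2 = (-109/70)**2 = 11881/4900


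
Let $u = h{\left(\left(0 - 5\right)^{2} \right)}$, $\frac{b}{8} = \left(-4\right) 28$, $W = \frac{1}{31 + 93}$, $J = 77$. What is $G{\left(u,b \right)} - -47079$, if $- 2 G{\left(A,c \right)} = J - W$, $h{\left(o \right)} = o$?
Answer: $\frac{11666045}{248} \approx 47041.0$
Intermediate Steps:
$W = \frac{1}{124} \approx 0.0080645$
$b = -896$ ($b = 8 \left(\left(-4\right) 28\right) = 8 \left(-112\right) = -896$)
$u = 25$ ($u = \left(0 - 5\right)^{2} = \left(-5\right)^{2} = 25$)
$G{\left(A,c \right)} = - \frac{9547}{248}$ ($G{\left(A,c \right)} = - \frac{77 - \frac{1}{124}}{2} = \left(- \frac{1}{2}\right) \frac{9547}{124} = - \frac{9547}{248}$)
$G{\left(u,b \right)} - -47079 = - \frac{9547}{248} - -47079 = - \frac{9547}{248} + 47079 = \frac{11666045}{248}$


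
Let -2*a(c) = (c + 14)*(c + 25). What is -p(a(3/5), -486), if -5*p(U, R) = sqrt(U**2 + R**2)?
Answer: 2*sqrt(42362521)/125 ≈ 104.14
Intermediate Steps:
a(c) = -(14 + c)*(25 + c)/2 (a(c) = -(c + 14)*(c + 25)/2 = -(14 + c)*(25 + c)/2)
p(U, R) = -sqrt(R**2 + U**2)/5 (p(U, R) = -sqrt(U**2 + R**2)/5 = -sqrt(R**2 + U**2)/5)
-p(a(3/5), -486) = -(-1)*sqrt((-486)**2 + (-175 - 117/(2*5) - (3/5)**2/2)**2)/5 = -(-1)*sqrt(236196 + (-175 - 117/(2*5) - (3*(1/5))**2/2)**2)/5 = -(-1)*sqrt(236196 + (-175 - 39/2*3/5 - (3/5)**2/2)**2)/5 = -(-1)*sqrt(236196 + (-175 - 117/10 - 1/2*9/25)**2)/5 = -(-1)*sqrt(236196 + (-175 - 117/10 - 9/50)**2)/5 = -(-1)*sqrt(236196 + (-4672/25)**2)/5 = -(-1)*sqrt(236196 + 21827584/625)/5 = -(-1)*sqrt(169450084/625)/5 = -(-1)*2*sqrt(42362521)/25/5 = -(-2)*sqrt(42362521)/125 = 2*sqrt(42362521)/125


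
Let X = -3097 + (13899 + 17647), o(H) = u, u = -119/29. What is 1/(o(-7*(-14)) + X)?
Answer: 29/824902 ≈ 3.5156e-5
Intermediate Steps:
u = -119/29 (u = -119*1/29 = -119/29 ≈ -4.1034)
o(H) = -119/29
X = 28449 (X = -3097 + 31546 = 28449)
1/(o(-7*(-14)) + X) = 1/(-119/29 + 28449) = 1/(824902/29) = 29/824902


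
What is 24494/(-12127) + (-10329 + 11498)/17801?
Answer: -60263033/30838961 ≈ -1.9541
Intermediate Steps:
24494/(-12127) + (-10329 + 11498)/17801 = 24494*(-1/12127) + 1169*(1/17801) = -24494/12127 + 167/2543 = -60263033/30838961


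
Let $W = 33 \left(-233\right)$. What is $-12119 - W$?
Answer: $-4430$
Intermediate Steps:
$W = -7689$
$-12119 - W = -12119 - -7689 = -12119 + 7689 = -4430$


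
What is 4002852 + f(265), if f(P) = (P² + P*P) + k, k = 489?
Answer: 4143791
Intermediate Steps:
f(P) = 489 + 2*P² (f(P) = (P² + P*P) + 489 = (P² + P²) + 489 = 2*P² + 489 = 489 + 2*P²)
4002852 + f(265) = 4002852 + (489 + 2*265²) = 4002852 + (489 + 2*70225) = 4002852 + (489 + 140450) = 4002852 + 140939 = 4143791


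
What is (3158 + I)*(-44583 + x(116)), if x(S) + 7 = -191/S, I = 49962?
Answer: -68692539680/29 ≈ -2.3687e+9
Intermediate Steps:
x(S) = -7 - 191/S
(3158 + I)*(-44583 + x(116)) = (3158 + 49962)*(-44583 + (-7 - 191/116)) = 53120*(-44583 + (-7 - 191*1/116)) = 53120*(-44583 + (-7 - 191/116)) = 53120*(-44583 - 1003/116) = 53120*(-5172631/116) = -68692539680/29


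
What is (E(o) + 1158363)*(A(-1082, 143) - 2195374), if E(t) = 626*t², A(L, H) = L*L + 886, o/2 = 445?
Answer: -508823979052732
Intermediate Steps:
o = 890 (o = 2*445 = 890)
A(L, H) = 886 + L² (A(L, H) = L² + 886 = 886 + L²)
(E(o) + 1158363)*(A(-1082, 143) - 2195374) = (626*890² + 1158363)*((886 + (-1082)²) - 2195374) = (626*792100 + 1158363)*((886 + 1170724) - 2195374) = (495854600 + 1158363)*(1171610 - 2195374) = 497012963*(-1023764) = -508823979052732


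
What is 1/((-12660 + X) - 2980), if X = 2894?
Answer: -1/12746 ≈ -7.8456e-5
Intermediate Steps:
1/((-12660 + X) - 2980) = 1/((-12660 + 2894) - 2980) = 1/(-9766 - 2980) = 1/(-12746) = -1/12746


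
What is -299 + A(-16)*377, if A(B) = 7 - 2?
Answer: 1586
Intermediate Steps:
A(B) = 5
-299 + A(-16)*377 = -299 + 5*377 = -299 + 1885 = 1586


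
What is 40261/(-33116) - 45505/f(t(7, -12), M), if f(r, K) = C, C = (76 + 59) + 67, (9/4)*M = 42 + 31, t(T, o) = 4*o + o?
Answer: -757538151/3344716 ≈ -226.49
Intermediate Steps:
t(T, o) = 5*o
M = 292/9 (M = 4*(42 + 31)/9 = (4/9)*73 = 292/9 ≈ 32.444)
C = 202 (C = 135 + 67 = 202)
f(r, K) = 202
40261/(-33116) - 45505/f(t(7, -12), M) = 40261/(-33116) - 45505/202 = 40261*(-1/33116) - 45505*1/202 = -40261/33116 - 45505/202 = -757538151/3344716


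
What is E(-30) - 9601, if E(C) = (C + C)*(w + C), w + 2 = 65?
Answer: -11581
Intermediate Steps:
w = 63 (w = -2 + 65 = 63)
E(C) = 2*C*(63 + C) (E(C) = (C + C)*(63 + C) = (2*C)*(63 + C) = 2*C*(63 + C))
E(-30) - 9601 = 2*(-30)*(63 - 30) - 9601 = 2*(-30)*33 - 9601 = -1980 - 9601 = -11581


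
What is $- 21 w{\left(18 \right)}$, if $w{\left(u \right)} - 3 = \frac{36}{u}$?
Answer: $-105$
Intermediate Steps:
$w{\left(u \right)} = 3 + \frac{36}{u}$
$- 21 w{\left(18 \right)} = - 21 \left(3 + \frac{36}{18}\right) = - 21 \left(3 + 36 \cdot \frac{1}{18}\right) = - 21 \left(3 + 2\right) = \left(-21\right) 5 = -105$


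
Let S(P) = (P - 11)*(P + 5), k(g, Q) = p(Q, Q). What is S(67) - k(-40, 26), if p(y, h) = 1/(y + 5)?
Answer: 124991/31 ≈ 4032.0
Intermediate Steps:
p(y, h) = 1/(5 + y)
k(g, Q) = 1/(5 + Q)
S(P) = (-11 + P)*(5 + P)
S(67) - k(-40, 26) = (-55 + 67² - 6*67) - 1/(5 + 26) = (-55 + 4489 - 402) - 1/31 = 4032 - 1*1/31 = 4032 - 1/31 = 124991/31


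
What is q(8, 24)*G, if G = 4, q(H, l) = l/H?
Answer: 12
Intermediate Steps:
q(8, 24)*G = (24/8)*4 = (24*(1/8))*4 = 3*4 = 12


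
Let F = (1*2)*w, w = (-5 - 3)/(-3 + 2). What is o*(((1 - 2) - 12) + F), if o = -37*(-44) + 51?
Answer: 5037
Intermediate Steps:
o = 1679 (o = 1628 + 51 = 1679)
w = 8 (w = -8/(-1) = -8*(-1) = 8)
F = 16 (F = (1*2)*8 = 2*8 = 16)
o*(((1 - 2) - 12) + F) = 1679*(((1 - 2) - 12) + 16) = 1679*((-1 - 12) + 16) = 1679*(-13 + 16) = 1679*3 = 5037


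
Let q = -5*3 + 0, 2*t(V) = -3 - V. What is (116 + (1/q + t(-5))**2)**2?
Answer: 691479616/50625 ≈ 13659.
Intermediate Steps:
t(V) = -3/2 - V/2 (t(V) = (-3 - V)/2 = -3/2 - V/2)
q = -15 (q = -15 + 0 = -15)
(116 + (1/q + t(-5))**2)**2 = (116 + (1/(-15) + (-3/2 - 1/2*(-5)))**2)**2 = (116 + (-1/15 + (-3/2 + 5/2))**2)**2 = (116 + (-1/15 + 1)**2)**2 = (116 + (14/15)**2)**2 = (116 + 196/225)**2 = (26296/225)**2 = 691479616/50625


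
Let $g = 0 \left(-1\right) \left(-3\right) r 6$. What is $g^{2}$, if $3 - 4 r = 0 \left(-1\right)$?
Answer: $0$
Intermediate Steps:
$r = \frac{3}{4}$ ($r = \frac{3}{4} - \frac{0 \left(-1\right)}{4} = \frac{3}{4} - 0 = \frac{3}{4} + 0 = \frac{3}{4} \approx 0.75$)
$g = 0$ ($g = 0 \left(-1\right) \left(-3\right) \frac{3}{4} \cdot 6 = 0 \left(-3\right) \frac{3}{4} \cdot 6 = 0 \cdot \frac{3}{4} \cdot 6 = 0 \cdot 6 = 0$)
$g^{2} = 0^{2} = 0$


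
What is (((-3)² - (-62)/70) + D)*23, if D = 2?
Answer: 9568/35 ≈ 273.37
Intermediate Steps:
(((-3)² - (-62)/70) + D)*23 = (((-3)² - (-62)/70) + 2)*23 = ((9 - (-62)/70) + 2)*23 = ((9 - 1*(-31/35)) + 2)*23 = ((9 + 31/35) + 2)*23 = (346/35 + 2)*23 = (416/35)*23 = 9568/35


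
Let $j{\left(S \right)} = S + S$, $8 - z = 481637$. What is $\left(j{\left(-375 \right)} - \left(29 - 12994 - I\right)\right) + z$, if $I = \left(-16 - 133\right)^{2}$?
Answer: $-447213$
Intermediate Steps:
$z = -481629$ ($z = 8 - 481637 = -481629$)
$I = 22201$ ($I = \left(-149\right)^{2} = 22201$)
$j{\left(S \right)} = 2 S$
$\left(j{\left(-375 \right)} - \left(29 - 12994 - I\right)\right) + z = \left(2 \left(-375\right) + \left(22201 - \left(29 + 146 \left(-89\right)\right)\right)\right) - 481629 = \left(-750 + \left(22201 - \left(29 - 12994\right)\right)\right) - 481629 = \left(-750 + \left(22201 - -12965\right)\right) - 481629 = \left(-750 + \left(22201 + 12965\right)\right) - 481629 = \left(-750 + 35166\right) - 481629 = 34416 - 481629 = -447213$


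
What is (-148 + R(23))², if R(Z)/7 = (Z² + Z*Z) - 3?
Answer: 52374169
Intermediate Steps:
R(Z) = -21 + 14*Z² (R(Z) = 7*((Z² + Z*Z) - 3) = 7*((Z² + Z²) - 3) = 7*(2*Z² - 3) = 7*(-3 + 2*Z²) = -21 + 14*Z²)
(-148 + R(23))² = (-148 + (-21 + 14*23²))² = (-148 + (-21 + 14*529))² = (-148 + (-21 + 7406))² = (-148 + 7385)² = 7237² = 52374169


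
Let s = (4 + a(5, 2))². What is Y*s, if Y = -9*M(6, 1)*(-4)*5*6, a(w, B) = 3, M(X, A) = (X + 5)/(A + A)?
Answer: 291060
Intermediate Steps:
M(X, A) = (5 + X)/(2*A) (M(X, A) = (5 + X)/((2*A)) = (5 + X)*(1/(2*A)) = (5 + X)/(2*A))
s = 49 (s = (4 + 3)² = 7² = 49)
Y = 5940 (Y = -9*((½)*(5 + 6)/1)*(-4)*5*6 = -9*((½)*1*11)*(-4)*5*6 = -9*(11/2)*(-4)*5*6 = -(-198)*5*6 = -9*(-110)*6 = 990*6 = 5940)
Y*s = 5940*49 = 291060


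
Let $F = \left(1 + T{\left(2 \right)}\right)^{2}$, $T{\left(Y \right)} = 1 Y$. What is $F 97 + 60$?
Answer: $933$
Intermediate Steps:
$T{\left(Y \right)} = Y$
$F = 9$ ($F = \left(1 + 2\right)^{2} = 3^{2} = 9$)
$F 97 + 60 = 9 \cdot 97 + 60 = 873 + 60 = 933$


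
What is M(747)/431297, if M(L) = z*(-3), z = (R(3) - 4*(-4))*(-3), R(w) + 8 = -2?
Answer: 54/431297 ≈ 0.00012520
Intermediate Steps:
R(w) = -10 (R(w) = -8 - 2 = -10)
z = -18 (z = (-10 - 4*(-4))*(-3) = (-10 + 16)*(-3) = 6*(-3) = -18)
M(L) = 54 (M(L) = -18*(-3) = 54)
M(747)/431297 = 54/431297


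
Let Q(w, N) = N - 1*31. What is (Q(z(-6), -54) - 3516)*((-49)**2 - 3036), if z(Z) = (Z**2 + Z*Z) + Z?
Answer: 2286635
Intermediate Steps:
z(Z) = Z + 2*Z**2 (z(Z) = (Z**2 + Z**2) + Z = 2*Z**2 + Z = Z + 2*Z**2)
Q(w, N) = -31 + N (Q(w, N) = N - 31 = -31 + N)
(Q(z(-6), -54) - 3516)*((-49)**2 - 3036) = ((-31 - 54) - 3516)*((-49)**2 - 3036) = (-85 - 3516)*(2401 - 3036) = -3601*(-635) = 2286635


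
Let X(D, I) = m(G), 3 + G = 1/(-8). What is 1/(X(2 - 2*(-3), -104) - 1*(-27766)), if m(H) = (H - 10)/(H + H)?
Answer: 10/277681 ≈ 3.6013e-5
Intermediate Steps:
G = -25/8 (G = -3 + 1/(-8) = -3 - ⅛ = -25/8 ≈ -3.1250)
m(H) = (-10 + H)/(2*H) (m(H) = (-10 + H)/((2*H)) = (-10 + H)*(1/(2*H)) = (-10 + H)/(2*H))
X(D, I) = 21/10 (X(D, I) = (-10 - 25/8)/(2*(-25/8)) = (½)*(-8/25)*(-105/8) = 21/10)
1/(X(2 - 2*(-3), -104) - 1*(-27766)) = 1/(21/10 - 1*(-27766)) = 1/(21/10 + 27766) = 1/(277681/10) = 10/277681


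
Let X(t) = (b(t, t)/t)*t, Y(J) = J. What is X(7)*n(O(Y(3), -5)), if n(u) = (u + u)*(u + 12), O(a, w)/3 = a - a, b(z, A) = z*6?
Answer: 0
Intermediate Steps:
b(z, A) = 6*z
O(a, w) = 0 (O(a, w) = 3*(a - a) = 3*0 = 0)
X(t) = 6*t (X(t) = ((6*t)/t)*t = 6*t)
n(u) = 2*u*(12 + u) (n(u) = (2*u)*(12 + u) = 2*u*(12 + u))
X(7)*n(O(Y(3), -5)) = (6*7)*(2*0*(12 + 0)) = 42*(2*0*12) = 42*0 = 0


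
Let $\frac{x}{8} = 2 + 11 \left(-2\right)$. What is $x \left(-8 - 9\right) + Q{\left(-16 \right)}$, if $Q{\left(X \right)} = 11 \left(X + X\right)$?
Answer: $2368$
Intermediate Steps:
$x = -160$ ($x = 8 \left(2 + 11 \left(-2\right)\right) = 8 \left(2 - 22\right) = 8 \left(-20\right) = -160$)
$Q{\left(X \right)} = 22 X$ ($Q{\left(X \right)} = 11 \cdot 2 X = 22 X$)
$x \left(-8 - 9\right) + Q{\left(-16 \right)} = - 160 \left(-8 - 9\right) + 22 \left(-16\right) = - 160 \left(-8 - 9\right) - 352 = \left(-160\right) \left(-17\right) - 352 = 2720 - 352 = 2368$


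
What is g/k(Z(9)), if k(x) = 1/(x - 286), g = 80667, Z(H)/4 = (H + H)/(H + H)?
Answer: -22748094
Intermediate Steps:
Z(H) = 4 (Z(H) = 4*((H + H)/(H + H)) = 4*((2*H)/((2*H))) = 4*((2*H)*(1/(2*H))) = 4*1 = 4)
k(x) = 1/(-286 + x)
g/k(Z(9)) = 80667/(1/(-286 + 4)) = 80667/(1/(-282)) = 80667/(-1/282) = 80667*(-282) = -22748094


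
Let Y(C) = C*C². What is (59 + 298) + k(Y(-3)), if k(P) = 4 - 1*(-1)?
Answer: 362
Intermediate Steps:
Y(C) = C³
k(P) = 5 (k(P) = 4 + 1 = 5)
(59 + 298) + k(Y(-3)) = (59 + 298) + 5 = 357 + 5 = 362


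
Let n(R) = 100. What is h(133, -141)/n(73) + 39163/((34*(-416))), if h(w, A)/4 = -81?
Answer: -2124739/353600 ≈ -6.0089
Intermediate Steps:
h(w, A) = -324 (h(w, A) = 4*(-81) = -324)
h(133, -141)/n(73) + 39163/((34*(-416))) = -324/100 + 39163/((34*(-416))) = -324*1/100 + 39163/(-14144) = -81/25 + 39163*(-1/14144) = -81/25 - 39163/14144 = -2124739/353600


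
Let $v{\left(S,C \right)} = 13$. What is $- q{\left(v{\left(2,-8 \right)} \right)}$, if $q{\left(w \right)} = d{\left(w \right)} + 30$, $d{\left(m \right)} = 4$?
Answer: $-34$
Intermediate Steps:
$q{\left(w \right)} = 34$ ($q{\left(w \right)} = 4 + 30 = 34$)
$- q{\left(v{\left(2,-8 \right)} \right)} = \left(-1\right) 34 = -34$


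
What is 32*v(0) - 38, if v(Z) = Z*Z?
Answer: -38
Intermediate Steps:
v(Z) = Z**2
32*v(0) - 38 = 32*0**2 - 38 = 32*0 - 38 = 0 - 38 = -38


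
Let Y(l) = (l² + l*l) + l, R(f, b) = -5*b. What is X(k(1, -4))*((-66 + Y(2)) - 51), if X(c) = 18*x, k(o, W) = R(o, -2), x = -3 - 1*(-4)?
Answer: -1926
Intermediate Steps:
x = 1 (x = -3 + 4 = 1)
k(o, W) = 10 (k(o, W) = -5*(-2) = 10)
Y(l) = l + 2*l² (Y(l) = (l² + l²) + l = 2*l² + l = l + 2*l²)
X(c) = 18 (X(c) = 18*1 = 18)
X(k(1, -4))*((-66 + Y(2)) - 51) = 18*((-66 + 2*(1 + 2*2)) - 51) = 18*((-66 + 2*(1 + 4)) - 51) = 18*((-66 + 2*5) - 51) = 18*((-66 + 10) - 51) = 18*(-56 - 51) = 18*(-107) = -1926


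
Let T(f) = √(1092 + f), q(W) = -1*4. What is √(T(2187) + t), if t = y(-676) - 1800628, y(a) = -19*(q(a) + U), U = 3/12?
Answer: √(-7202227 + 4*√3279)/2 ≈ 1341.8*I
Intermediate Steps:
q(W) = -4
U = ¼ (U = 3*(1/12) = ¼ ≈ 0.25000)
y(a) = 285/4 (y(a) = -19*(-4 + ¼) = -19*(-15/4) = 285/4)
t = -7202227/4 (t = 285/4 - 1800628 = -7202227/4 ≈ -1.8006e+6)
√(T(2187) + t) = √(√(1092 + 2187) - 7202227/4) = √(√3279 - 7202227/4) = √(-7202227/4 + √3279)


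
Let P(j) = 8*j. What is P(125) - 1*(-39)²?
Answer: -521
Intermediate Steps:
P(125) - 1*(-39)² = 8*125 - 1*(-39)² = 1000 - 1*1521 = 1000 - 1521 = -521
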